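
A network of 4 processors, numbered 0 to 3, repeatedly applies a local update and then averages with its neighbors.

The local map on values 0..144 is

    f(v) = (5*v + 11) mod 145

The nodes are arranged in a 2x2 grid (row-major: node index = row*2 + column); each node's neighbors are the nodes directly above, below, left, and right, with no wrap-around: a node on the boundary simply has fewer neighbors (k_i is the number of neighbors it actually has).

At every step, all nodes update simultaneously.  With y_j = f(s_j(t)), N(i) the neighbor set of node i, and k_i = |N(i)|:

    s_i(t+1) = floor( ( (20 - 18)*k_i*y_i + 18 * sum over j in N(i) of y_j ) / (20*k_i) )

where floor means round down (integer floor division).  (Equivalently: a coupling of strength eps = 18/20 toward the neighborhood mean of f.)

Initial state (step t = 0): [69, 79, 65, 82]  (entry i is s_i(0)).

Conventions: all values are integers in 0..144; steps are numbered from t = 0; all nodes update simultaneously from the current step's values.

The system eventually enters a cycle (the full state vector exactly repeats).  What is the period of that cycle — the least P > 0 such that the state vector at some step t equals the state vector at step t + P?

Answer: 7
Key observation: The state at step 32, [52, 64, 64, 52], reappears at step 39 — and no state repeats earlier — so the cycle the system enters has period 7.

Derivation:
t=0: [69, 79, 65, 82]
t=1: [79, 100, 93, 86]
t=2: [64, 62, 59, 53]
t=3: [25, 80, 79, 34]
t=4: [120, 89, 89, 110]
t=5: [22, 72, 72, 31]
t=6: [85, 72, 72, 75]
t=7: [73, 51, 51, 82]
t=8: [117, 109, 109, 122]
t=9: [110, 37, 37, 113]
t=10: [58, 125, 125, 60]
t=11: [51, 20, 20, 52]
t=12: [112, 122, 122, 112]
t=13: [50, 126, 126, 50]
t=14: [66, 110, 110, 66]
t=15: [118, 58, 58, 118]
t=16: [12, 20, 20, 12]
t=17: [107, 75, 75, 107]
t=18: [97, 109, 109, 97]
t=19: [115, 67, 67, 115]
t=20: [51, 11, 11, 51]
t=21: [71, 115, 115, 71]
t=22: [13, 69, 69, 13]
t=23: [67, 75, 75, 67]
t=24: [92, 60, 60, 92]
t=25: [22, 34, 34, 22]
t=26: [44, 112, 112, 44]
t=27: [131, 91, 91, 131]
t=28: [36, 80, 80, 36]
t=29: [113, 53, 53, 113]
t=30: [132, 140, 140, 132]
t=31: [127, 95, 95, 127]
t=32: [52, 64, 64, 52]
t=33: [49, 117, 117, 49]
t=34: [25, 101, 101, 25]
t=35: [86, 130, 130, 86]
t=36: [73, 13, 13, 73]
t=37: [77, 85, 85, 77]
t=38: [11, 95, 95, 11]
t=39: [52, 64, 64, 52]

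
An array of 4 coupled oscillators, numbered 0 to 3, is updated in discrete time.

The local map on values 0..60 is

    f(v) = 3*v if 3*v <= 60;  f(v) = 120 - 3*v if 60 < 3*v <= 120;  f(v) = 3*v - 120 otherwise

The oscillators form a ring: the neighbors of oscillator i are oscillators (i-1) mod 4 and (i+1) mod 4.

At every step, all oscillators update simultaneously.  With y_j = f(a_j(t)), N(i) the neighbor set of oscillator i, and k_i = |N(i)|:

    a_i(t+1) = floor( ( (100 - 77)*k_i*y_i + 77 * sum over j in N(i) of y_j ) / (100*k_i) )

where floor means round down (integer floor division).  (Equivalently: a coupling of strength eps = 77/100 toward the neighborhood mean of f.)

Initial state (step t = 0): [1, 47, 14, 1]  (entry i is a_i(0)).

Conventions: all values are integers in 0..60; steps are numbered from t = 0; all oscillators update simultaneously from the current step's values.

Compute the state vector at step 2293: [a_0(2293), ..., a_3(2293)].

Answer: [33, 33, 33, 33]
Key observation: The state at step 22, [21, 21, 21, 21], reappears at step 26: the system is in a cycle of period 4 from step 22 on.  Therefore the state at step 2293 equals the state at step 22 + ((2293 - 22) mod 4) = 25, which is [33, 33, 33, 33].

Derivation:
t=0: [1, 47, 14, 1]
t=1: [9, 22, 18, 18]
t=2: [47, 43, 54, 43]
t=3: [11, 26, 16, 26]
t=4: [39, 40, 43, 40]
t=5: [0, 4, 2, 4]
t=6: [9, 5, 10, 5]
t=7: [17, 25, 18, 25]
t=8: [46, 50, 47, 50]
t=9: [27, 21, 27, 21]
t=10: [52, 43, 52, 43]
t=11: [15, 29, 15, 29]
t=12: [35, 42, 35, 42]
t=13: [8, 12, 8, 12]
t=14: [33, 26, 33, 26]
t=15: [37, 25, 37, 25]
t=16: [36, 17, 36, 17]
t=17: [42, 20, 42, 20]
t=18: [47, 18, 47, 18]
t=19: [46, 28, 46, 28]
t=20: [31, 22, 31, 22]
t=21: [47, 33, 47, 33]
t=22: [21, 21, 21, 21]
t=23: [57, 57, 57, 57]
t=24: [51, 51, 51, 51]
t=25: [33, 33, 33, 33]
t=26: [21, 21, 21, 21]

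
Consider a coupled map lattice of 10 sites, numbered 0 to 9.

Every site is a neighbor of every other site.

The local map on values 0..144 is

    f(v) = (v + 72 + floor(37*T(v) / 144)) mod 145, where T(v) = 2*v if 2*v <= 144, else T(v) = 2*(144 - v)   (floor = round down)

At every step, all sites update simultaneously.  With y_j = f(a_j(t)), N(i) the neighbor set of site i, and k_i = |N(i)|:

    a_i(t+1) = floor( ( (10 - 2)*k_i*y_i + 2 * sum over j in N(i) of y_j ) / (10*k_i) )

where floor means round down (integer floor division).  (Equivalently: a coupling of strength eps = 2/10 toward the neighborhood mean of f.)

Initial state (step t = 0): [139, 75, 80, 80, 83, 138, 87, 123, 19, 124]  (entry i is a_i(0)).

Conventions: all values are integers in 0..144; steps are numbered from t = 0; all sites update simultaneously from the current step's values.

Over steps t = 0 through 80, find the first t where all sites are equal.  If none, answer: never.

Answer: never
Key observation: The state at step 22 reappears at step 30 — the system is in a cycle of period 8 from step 22 on.  No step 0..30 is synchronized, and the cycle repeats forever, so no step up to 80 (or ever) has all sites equal.

Derivation:
t=0: [139, 75, 80, 80, 83, 138, 87, 123, 19, 124]  (not all equal)
t=1: [65, 41, 42, 42, 44, 65, 45, 59, 90, 59]  (not all equal)
t=2: [37, 122, 122, 122, 125, 37, 126, 30, 52, 30]  (not all equal)
t=3: [117, 64, 64, 64, 65, 117, 65, 108, 21, 108]  (not all equal)
t=4: [54, 27, 27, 27, 29, 54, 29, 51, 89, 51]  (not all equal)
t=5: [20, 101, 101, 101, 103, 20, 103, 17, 48, 17]  (not all equal)
t=6: [96, 56, 56, 56, 57, 96, 57, 93, 129, 93]  (not all equal)
t=7: [43, 15, 15, 15, 16, 43, 16, 42, 55, 42]  (not all equal)
t=8: [129, 95, 95, 95, 97, 129, 97, 127, 30, 127]  (not all equal)
t=9: [62, 49, 49, 49, 50, 62, 50, 61, 104, 61]  (not all equal)
t=10: [18, 3, 3, 3, 4, 18, 4, 17, 42, 17]  (not all equal)
t=11: [97, 79, 79, 79, 80, 97, 80, 95, 125, 95]  (not all equal)
t=12: [47, 40, 40, 40, 40, 47, 40, 46, 57, 46]  (not all equal)
t=13: [138, 130, 130, 130, 130, 138, 130, 137, 37, 137]  (not all equal)
t=14: [68, 65, 65, 65, 65, 68, 65, 68, 115, 68]  (not all equal)
t=15: [29, 26, 26, 26, 26, 29, 26, 29, 50, 29]  (not all equal)
t=16: [112, 108, 108, 108, 108, 112, 108, 112, 24, 112]  (not all equal)
t=17: [55, 54, 54, 54, 54, 55, 54, 55, 97, 55]  (not all equal)
t=18: [10, 9, 9, 9, 9, 10, 9, 10, 40, 10]  (not all equal)
t=19: [87, 86, 86, 86, 86, 87, 86, 87, 122, 87]  (not all equal)
t=20: [43, 42, 42, 42, 42, 43, 42, 43, 56, 43]  (not all equal)
t=21: [133, 132, 132, 132, 132, 133, 132, 133, 35, 133]  (not all equal)
t=22: [66, 66, 66, 66, 66, 66, 66, 66, 112, 66]  (not all equal)
t=23: [26, 26, 26, 26, 26, 26, 26, 26, 49, 26]  (not all equal)
t=24: [108, 108, 108, 108, 108, 108, 108, 108, 23, 108]  (not all equal)
t=25: [54, 54, 54, 54, 54, 54, 54, 54, 95, 54]  (not all equal)
t=26: [8, 8, 8, 8, 8, 8, 8, 8, 39, 8]  (not all equal)
t=27: [85, 85, 85, 85, 85, 85, 85, 85, 121, 85]  (not all equal)
t=28: [42, 42, 42, 42, 42, 42, 42, 42, 55, 42]  (not all equal)
t=29: [132, 132, 132, 132, 132, 132, 132, 132, 35, 132]  (not all equal)
t=30: [66, 66, 66, 66, 66, 66, 66, 66, 112, 66]  (not all equal)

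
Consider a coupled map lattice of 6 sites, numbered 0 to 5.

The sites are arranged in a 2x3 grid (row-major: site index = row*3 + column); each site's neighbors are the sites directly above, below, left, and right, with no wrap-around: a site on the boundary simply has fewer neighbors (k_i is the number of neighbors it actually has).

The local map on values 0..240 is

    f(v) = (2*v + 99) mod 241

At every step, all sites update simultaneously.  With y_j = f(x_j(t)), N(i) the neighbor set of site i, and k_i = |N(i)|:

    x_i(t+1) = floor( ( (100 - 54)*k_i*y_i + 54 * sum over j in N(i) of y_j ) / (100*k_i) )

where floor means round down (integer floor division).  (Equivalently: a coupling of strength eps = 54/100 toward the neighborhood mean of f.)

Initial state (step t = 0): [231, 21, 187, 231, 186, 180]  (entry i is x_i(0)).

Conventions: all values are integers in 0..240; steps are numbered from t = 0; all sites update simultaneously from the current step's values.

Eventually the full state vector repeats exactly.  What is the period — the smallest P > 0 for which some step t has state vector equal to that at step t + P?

Answer: 24
Key observation: The state at step 53, [162, 163, 162, 162, 163, 162], reappears at step 77 — and no state repeats earlier — so the cycle the system enters has period 24.

Derivation:
t=0: [231, 21, 187, 231, 186, 180]
t=1: [95, 162, 203, 119, 184, 225]
t=2: [97, 137, 77, 118, 166, 98]
t=3: [84, 106, 55, 108, 137, 79]
t=4: [50, 98, 119, 76, 89, 99]
t=5: [108, 84, 73, 68, 38, 61]
t=6: [104, 57, 68, 175, 167, 149]
t=7: [144, 186, 207, 165, 192, 187]
t=8: [180, 137, 139, 126, 117, 115]
t=9: [165, 141, 121, 134, 101, 102]
t=10: [158, 127, 100, 124, 86, 71]
t=11: [138, 98, 56, 103, 53, 23]
t=12: [93, 123, 150, 120, 141, 179]
t=13: [74, 109, 159, 94, 139, 179]
t=14: [35, 92, 159, 59, 123, 183]
t=15: [147, 100, 152, 173, 134, 178]
t=16: [140, 105, 147, 168, 143, 176]
t=17: [134, 109, 144, 165, 151, 176]
t=18: [129, 112, 144, 163, 158, 179]
t=19: [125, 116, 147, 162, 166, 185]
t=20: [123, 122, 155, 164, 177, 197]
t=21: [125, 134, 107, 170, 151, 107]
t=22: [137, 119, 86, 163, 144, 95]
t=23: [136, 99, 52, 159, 126, 69]
t=24: [122, 105, 172, 145, 135, 193]
t=25: [105, 109, 112, 130, 98, 90]
t=26: [83, 71, 68, 87, 66, 54]
t=27: [19, 88, 163, 83, 149, 221]
t=28: [78, 101, 109, 90, 92, 118]
t=29: [32, 51, 76, 32, 53, 75]
t=30: [173, 160, 61, 174, 161, 61]
t=31: [197, 190, 209, 198, 191, 209]
t=32: [72, 160, 89, 73, 161, 90]
t=33: [50, 121, 74, 50, 122, 75]
t=34: [172, 101, 31, 172, 102, 32]
t=35: [163, 104, 134, 164, 105, 135]
t=36: [152, 98, 110, 153, 99, 111]
t=37: [133, 78, 72, 134, 79, 72]
t=38: [94, 32, 5, 95, 32, 5]
t=39: [78, 132, 123, 78, 132, 123]
t=40: [43, 99, 108, 43, 99, 108]
t=41: [150, 82, 69, 150, 82, 69]
t=42: [121, 85, 178, 121, 85, 178]
t=43: [80, 74, 163, 80, 74, 163]
t=44: [14, 40, 135, 14, 40, 135]
t=45: [141, 160, 141, 141, 160, 141]
t=46: [150, 164, 150, 150, 164, 150]
t=47: [165, 175, 165, 165, 175, 165]
t=48: [193, 200, 193, 193, 200, 193]
t=49: [6, 11, 6, 6, 11, 6]
t=50: [113, 117, 113, 113, 117, 113]
t=51: [86, 89, 86, 86, 89, 86]
t=52: [31, 33, 31, 31, 33, 31]
t=53: [162, 163, 162, 162, 163, 162]
t=54: [182, 183, 182, 182, 183, 182]
t=55: [222, 223, 222, 222, 223, 222]
t=56: [61, 62, 61, 61, 62, 61]
t=57: [221, 222, 221, 221, 222, 221]
t=58: [59, 60, 59, 59, 60, 59]
t=59: [217, 218, 217, 217, 218, 217]
t=60: [51, 52, 51, 51, 52, 51]
t=61: [201, 202, 201, 201, 202, 201]
t=62: [19, 20, 19, 19, 20, 19]
t=63: [137, 138, 137, 137, 138, 137]
t=64: [132, 133, 132, 132, 133, 132]
t=65: [122, 123, 122, 122, 123, 122]
t=66: [102, 103, 102, 102, 103, 102]
t=67: [62, 63, 62, 62, 63, 62]
t=68: [223, 224, 223, 223, 224, 223]
t=69: [63, 64, 63, 63, 64, 63]
t=70: [225, 226, 225, 225, 226, 225]
t=71: [67, 68, 67, 67, 68, 67]
t=72: [233, 234, 233, 233, 234, 233]
t=73: [83, 84, 83, 83, 84, 83]
t=74: [24, 25, 24, 24, 25, 24]
t=75: [147, 148, 147, 147, 148, 147]
t=76: [152, 153, 152, 152, 153, 152]
t=77: [162, 163, 162, 162, 163, 162]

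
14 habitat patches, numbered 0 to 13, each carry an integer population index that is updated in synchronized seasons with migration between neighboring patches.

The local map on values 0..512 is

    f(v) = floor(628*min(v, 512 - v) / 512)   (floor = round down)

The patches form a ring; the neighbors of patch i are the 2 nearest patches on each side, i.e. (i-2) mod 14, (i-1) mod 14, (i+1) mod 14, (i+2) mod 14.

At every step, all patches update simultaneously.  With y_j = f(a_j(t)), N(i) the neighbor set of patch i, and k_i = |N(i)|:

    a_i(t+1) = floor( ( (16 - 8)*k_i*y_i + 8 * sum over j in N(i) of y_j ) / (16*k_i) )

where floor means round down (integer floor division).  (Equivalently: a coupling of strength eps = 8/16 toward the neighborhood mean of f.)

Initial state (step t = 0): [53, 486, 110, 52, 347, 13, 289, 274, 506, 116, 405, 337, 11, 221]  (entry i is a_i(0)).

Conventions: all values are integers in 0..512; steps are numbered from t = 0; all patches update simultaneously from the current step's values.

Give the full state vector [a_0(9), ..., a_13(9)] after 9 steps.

Answer: [257, 255, 257, 266, 277, 289, 298, 305, 307, 307, 301, 292, 280, 268]

Derivation:
t=0: [53, 486, 110, 52, 347, 13, 289, 274, 506, 116, 405, 337, 11, 221]
t=1: [88, 82, 112, 79, 161, 111, 200, 200, 108, 151, 112, 176, 91, 175]
t=2: [123, 119, 131, 119, 175, 165, 211, 209, 167, 183, 148, 188, 139, 173]
t=3: [160, 155, 161, 162, 202, 210, 238, 239, 216, 220, 194, 213, 181, 192]
t=4: [203, 198, 202, 210, 241, 257, 278, 281, 268, 266, 245, 250, 227, 226]
t=5: [254, 249, 253, 265, 285, 296, 292, 291, 295, 299, 298, 297, 280, 272]
t=6: [304, 304, 304, 295, 282, 272, 269, 268, 265, 263, 265, 269, 283, 292]
t=7: [259, 258, 259, 268, 280, 290, 296, 299, 301, 302, 299, 293, 280, 270]
t=8: [305, 307, 305, 296, 285, 274, 266, 261, 259, 259, 263, 271, 283, 294]
t=9: [257, 255, 257, 266, 277, 289, 298, 305, 307, 307, 301, 292, 280, 268]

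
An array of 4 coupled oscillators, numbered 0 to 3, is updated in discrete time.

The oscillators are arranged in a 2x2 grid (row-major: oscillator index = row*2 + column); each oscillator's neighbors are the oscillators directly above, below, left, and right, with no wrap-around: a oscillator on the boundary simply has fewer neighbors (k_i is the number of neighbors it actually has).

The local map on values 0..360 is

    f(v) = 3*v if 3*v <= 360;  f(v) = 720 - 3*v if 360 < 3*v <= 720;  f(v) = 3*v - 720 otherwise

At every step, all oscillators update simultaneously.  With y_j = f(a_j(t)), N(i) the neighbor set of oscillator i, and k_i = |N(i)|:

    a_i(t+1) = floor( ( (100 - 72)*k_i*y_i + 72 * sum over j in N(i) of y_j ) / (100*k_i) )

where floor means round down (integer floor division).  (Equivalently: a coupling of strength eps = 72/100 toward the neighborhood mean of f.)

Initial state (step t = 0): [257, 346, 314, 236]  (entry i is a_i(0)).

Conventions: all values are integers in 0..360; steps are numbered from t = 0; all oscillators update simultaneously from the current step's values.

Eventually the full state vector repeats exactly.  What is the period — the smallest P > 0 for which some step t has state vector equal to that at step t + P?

Answer: 4
Key observation: The state at step 72, [99, 99, 99, 99], reappears at step 76 — and no state repeats earlier — so the cycle the system enters has period 4.

Derivation:
t=0: [257, 346, 314, 236]
t=1: [208, 111, 84, 197]
t=2: [237, 174, 151, 246]
t=3: [169, 65, 84, 172]
t=4: [220, 204, 220, 218]
t=5: [77, 75, 62, 78]
t=6: [212, 230, 219, 213]
t=7: [57, 67, 77, 56]
t=8: [203, 178, 186, 202]
t=9: [156, 133, 126, 157]
t=10: [309, 270, 276, 308]
t=11: [129, 173, 178, 128]
t=12: [232, 297, 292, 233]
t=13: [124, 64, 59, 123]
t=14: [230, 305, 301, 231]
t=15: [144, 75, 71, 143]
t=16: [238, 271, 268, 239]
t=17: [65, 29, 26, 64]
t=18: [114, 163, 161, 113]
t=19: [264, 309, 311, 263]
t=20: [171, 108, 110, 170]
t=21: [293, 240, 242, 294]
t=22: [46, 115, 117, 47]
t=23: [289, 197, 198, 290]
t=24: [132, 143, 142, 133]
t=25: [301, 313, 314, 300]
t=26: [210, 192, 192, 209]
t=27: [128, 106, 106, 129]
t=28: [323, 329, 329, 322]
t=29: [261, 252, 252, 261]
t=30: [43, 55, 55, 43]
t=31: [154, 139, 139, 154]
t=32: [290, 270, 270, 290]
t=33: [106, 133, 133, 106]
t=34: [320, 318, 318, 320]
t=35: [235, 238, 238, 235]
t=36: [8, 12, 12, 8]
t=37: [32, 27, 27, 32]
t=38: [85, 91, 91, 85]
t=39: [267, 260, 260, 267]
t=40: [65, 75, 75, 65]
t=41: [216, 203, 203, 216]
t=42: [100, 82, 82, 100]
t=43: [261, 284, 284, 261]
t=44: [112, 82, 82, 112]
t=45: [271, 310, 310, 271]
t=46: [177, 125, 125, 177]
t=47: [301, 232, 232, 301]
t=48: [68, 138, 138, 68]
t=49: [277, 232, 232, 277]
t=50: [48, 86, 86, 48]
t=51: [226, 175, 175, 226]
t=52: [152, 84, 84, 152]
t=53: [255, 260, 260, 255]
t=54: [55, 49, 49, 55]
t=55: [152, 159, 159, 152]
t=56: [248, 258, 258, 248]
t=57: [45, 32, 32, 45]
t=58: [106, 124, 124, 106]
t=59: [339, 326, 326, 339]
t=60: [268, 286, 286, 268]
t=61: [122, 99, 99, 122]
t=62: [312, 338, 338, 312]
t=63: [272, 237, 237, 272]
t=64: [33, 71, 71, 33]
t=65: [181, 130, 130, 181]
t=66: [287, 219, 219, 287]
t=67: [84, 119, 119, 84]
t=68: [327, 281, 281, 327]
t=69: [161, 222, 222, 161]
t=70: [105, 185, 185, 105]
t=71: [207, 273, 273, 207]
t=72: [99, 99, 99, 99]
t=73: [297, 297, 297, 297]
t=74: [171, 171, 171, 171]
t=75: [207, 207, 207, 207]
t=76: [99, 99, 99, 99]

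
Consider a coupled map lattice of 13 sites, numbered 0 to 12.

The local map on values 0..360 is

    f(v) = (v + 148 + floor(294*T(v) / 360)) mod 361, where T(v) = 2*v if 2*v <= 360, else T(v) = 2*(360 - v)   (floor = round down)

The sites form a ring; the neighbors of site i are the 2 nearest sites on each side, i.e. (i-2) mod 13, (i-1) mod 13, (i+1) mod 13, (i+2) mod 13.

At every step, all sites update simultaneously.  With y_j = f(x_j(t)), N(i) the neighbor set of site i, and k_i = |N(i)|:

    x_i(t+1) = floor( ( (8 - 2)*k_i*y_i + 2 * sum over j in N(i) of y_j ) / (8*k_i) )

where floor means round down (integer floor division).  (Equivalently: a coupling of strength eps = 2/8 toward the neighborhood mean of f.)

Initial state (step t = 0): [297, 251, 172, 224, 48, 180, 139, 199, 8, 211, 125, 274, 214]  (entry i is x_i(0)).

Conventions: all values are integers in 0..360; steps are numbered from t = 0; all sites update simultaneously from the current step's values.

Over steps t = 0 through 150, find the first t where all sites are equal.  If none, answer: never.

Simulating step by step:
t=0: [297, 251, 172, 224, 48, 180, 139, 199, 8, 211, 125, 274, 214]  (not all equal)
t=1: [195, 218, 236, 236, 260, 252, 174, 237, 174, 226, 140, 199, 224]  (not all equal)
t=2: [247, 235, 226, 224, 214, 217, 239, 226, 237, 227, 176, 240, 230]  (not all equal)
t=3: [220, 226, 230, 233, 237, 235, 225, 230, 226, 231, 244, 225, 229]  (not all equal)
t=4: [233, 230, 229, 227, 225, 226, 230, 229, 230, 228, 222, 231, 229]  (not all equal)
t=5: [227, 229, 229, 230, 231, 230, 229, 229, 229, 230, 232, 228, 229]  (not all equal)
t=6: [230, 229, 229, 228, 228, 228, 228, 229, 228, 229, 228, 229, 229]  (not all equal)
t=7: [229, 229, 229, 229, 229, 229, 229, 229, 229, 229, 229, 229, 229]  (all equal)

Answer: 7
Key observation: Synchronization is absorbing here: once all sites are equal they stay equal, and step 7 is the first all-equal step.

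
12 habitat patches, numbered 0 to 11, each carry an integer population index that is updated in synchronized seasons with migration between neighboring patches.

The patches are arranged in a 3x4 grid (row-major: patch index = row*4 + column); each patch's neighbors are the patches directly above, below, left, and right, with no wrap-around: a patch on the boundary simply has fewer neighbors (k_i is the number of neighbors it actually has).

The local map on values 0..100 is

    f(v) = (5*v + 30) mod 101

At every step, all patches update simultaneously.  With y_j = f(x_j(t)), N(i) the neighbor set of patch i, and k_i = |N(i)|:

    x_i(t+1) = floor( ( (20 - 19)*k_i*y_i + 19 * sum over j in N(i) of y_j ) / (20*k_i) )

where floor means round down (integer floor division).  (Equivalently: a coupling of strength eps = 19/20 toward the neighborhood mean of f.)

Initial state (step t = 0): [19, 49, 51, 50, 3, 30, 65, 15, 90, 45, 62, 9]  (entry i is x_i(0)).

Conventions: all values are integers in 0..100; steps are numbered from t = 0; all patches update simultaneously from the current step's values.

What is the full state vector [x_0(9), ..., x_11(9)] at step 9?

Simulating step by step:
t=0: [19, 49, 51, 50, 3, 30, 65, 15, 90, 45, 62, 9]
t=1: [57, 62, 68, 45, 58, 56, 50, 65, 50, 63, 58, 23]
t=2: [26, 29, 56, 59, 31, 41, 37, 58, 31, 34, 52, 34]
t=3: [78, 35, 34, 12, 59, 65, 35, 43, 91, 69, 71, 54]
t=4: [12, 53, 35, 71, 48, 26, 65, 62, 48, 71, 58, 64]
t=5: [80, 52, 72, 23, 72, 73, 30, 59, 74, 49, 58, 28]
t=6: [84, 69, 71, 53, 72, 82, 55, 61, 80, 68, 70, 21]
t=7: [77, 55, 56, 58, 38, 55, 54, 42, 74, 47, 36, 53]
t=8: [10, 6, 37, 22, 35, 43, 17, 67, 43, 37, 80, 26]
t=9: [33, 46, 36, 37, 52, 23, 34, 38, 9, 36, 28, 44]

Answer: [33, 46, 36, 37, 52, 23, 34, 38, 9, 36, 28, 44]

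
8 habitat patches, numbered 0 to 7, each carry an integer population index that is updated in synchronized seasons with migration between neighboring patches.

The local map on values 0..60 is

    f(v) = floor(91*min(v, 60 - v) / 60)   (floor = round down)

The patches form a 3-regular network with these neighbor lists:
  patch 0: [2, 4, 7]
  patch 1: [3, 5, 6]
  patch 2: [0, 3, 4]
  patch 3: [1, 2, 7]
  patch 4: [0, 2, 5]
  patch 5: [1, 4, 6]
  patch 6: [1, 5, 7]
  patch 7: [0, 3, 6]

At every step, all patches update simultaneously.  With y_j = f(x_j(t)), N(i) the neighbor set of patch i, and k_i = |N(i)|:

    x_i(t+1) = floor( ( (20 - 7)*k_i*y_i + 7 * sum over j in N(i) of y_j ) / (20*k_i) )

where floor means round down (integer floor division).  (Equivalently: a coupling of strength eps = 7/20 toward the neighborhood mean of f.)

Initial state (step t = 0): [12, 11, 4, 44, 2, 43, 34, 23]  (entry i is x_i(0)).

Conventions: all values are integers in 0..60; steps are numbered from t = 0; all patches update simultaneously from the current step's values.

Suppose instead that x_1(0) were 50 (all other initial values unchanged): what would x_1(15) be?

Simulating step by step:
t=0: [12, 50, 4, 44, 2, 43, 34, 23]
t=1: [16, 20, 9, 22, 7, 22, 33, 31]
t=2: [23, 31, 16, 31, 14, 30, 38, 39]
t=3: [30, 42, 27, 39, 25, 40, 35, 32]
t=4: [43, 28, 39, 32, 37, 31, 35, 40]
t=5: [27, 41, 31, 39, 33, 41, 37, 31]
t=6: [40, 29, 40, 33, 38, 30, 33, 40]
t=7: [30, 42, 31, 38, 33, 42, 39, 32]
t=8: [43, 28, 41, 34, 39, 28, 31, 40]
t=9: [26, 41, 29, 37, 31, 40, 41, 31]
t=10: [40, 28, 41, 35, 41, 31, 29, 39]
t=11: [29, 41, 29, 35, 29, 41, 41, 32]
t=12: [42, 29, 42, 37, 41, 29, 29, 39]
t=13: [27, 41, 27, 33, 29, 41, 41, 32]
t=14: [40, 29, 40, 38, 40, 29, 29, 39]
t=15: [30, 41, 30, 33, 31, 41, 41, 32]

Answer: x_1(15) = 41
Key observation: This trace re-runs the system from the modified initial state.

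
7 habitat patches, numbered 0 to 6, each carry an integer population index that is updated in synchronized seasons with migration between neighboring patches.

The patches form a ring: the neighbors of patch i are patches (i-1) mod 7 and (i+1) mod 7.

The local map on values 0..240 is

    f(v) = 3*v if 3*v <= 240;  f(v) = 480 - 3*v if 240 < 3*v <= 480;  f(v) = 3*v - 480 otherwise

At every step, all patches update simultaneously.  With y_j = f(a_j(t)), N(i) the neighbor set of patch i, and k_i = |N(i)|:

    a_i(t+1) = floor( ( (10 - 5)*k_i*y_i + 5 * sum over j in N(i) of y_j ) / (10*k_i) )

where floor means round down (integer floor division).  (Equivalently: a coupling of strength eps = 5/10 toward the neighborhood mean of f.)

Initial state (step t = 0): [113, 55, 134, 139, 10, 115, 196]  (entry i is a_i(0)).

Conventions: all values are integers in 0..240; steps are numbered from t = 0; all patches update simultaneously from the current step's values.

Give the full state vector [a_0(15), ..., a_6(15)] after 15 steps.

Simulating step by step:
t=0: [113, 55, 134, 139, 10, 115, 196]
t=1: [138, 137, 96, 58, 64, 102, 123]
t=2: [78, 99, 156, 183, 183, 162, 115]
t=3: [196, 153, 69, 54, 53, 54, 127]
t=4: [84, 89, 149, 172, 160, 145, 117]
t=5: [199, 171, 78, 26, 20, 54, 132]
t=6: [87, 104, 144, 112, 90, 117, 111]
t=7: [188, 150, 102, 136, 173, 153, 160]
t=8: [49, 79, 112, 89, 42, 20, 26]
t=9: [152, 191, 184, 174, 131, 81, 90]
t=10: [87, 70, 69, 60, 113, 192, 170]
t=11: [169, 211, 201, 177, 139, 90, 93]
t=12: [102, 114, 112, 72, 96, 171, 159]
t=13: [122, 148, 160, 192, 158, 65, 53]
t=14: [105, 46, 33, 49, 75, 138, 156]
t=15: [120, 135, 120, 154, 165, 92, 63]

Answer: [120, 135, 120, 154, 165, 92, 63]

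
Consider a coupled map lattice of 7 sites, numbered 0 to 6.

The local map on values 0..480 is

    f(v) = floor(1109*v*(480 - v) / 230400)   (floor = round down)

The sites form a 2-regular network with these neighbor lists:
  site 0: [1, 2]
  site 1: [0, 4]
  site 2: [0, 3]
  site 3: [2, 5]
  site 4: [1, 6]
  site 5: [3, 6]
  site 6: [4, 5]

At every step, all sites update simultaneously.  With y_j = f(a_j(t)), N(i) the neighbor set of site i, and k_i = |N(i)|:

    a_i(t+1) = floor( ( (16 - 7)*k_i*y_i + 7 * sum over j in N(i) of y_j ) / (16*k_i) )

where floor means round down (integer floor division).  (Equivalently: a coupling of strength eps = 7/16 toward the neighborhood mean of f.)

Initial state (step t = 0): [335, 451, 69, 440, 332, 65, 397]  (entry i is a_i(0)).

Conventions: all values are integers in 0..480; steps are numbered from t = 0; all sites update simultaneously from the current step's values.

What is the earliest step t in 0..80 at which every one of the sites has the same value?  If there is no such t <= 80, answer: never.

Answer: 4
Key observation: Synchronization is absorbing here: once all sites are equal they stay equal, and step 4 is the first all-equal step.

Derivation:
t=0: [335, 451, 69, 440, 332, 65, 397]  (not all equal)
t=1: [174, 137, 145, 105, 180, 125, 168]  (not all equal)
t=2: [244, 239, 228, 203, 250, 216, 245]  (not all equal)
t=3: [276, 276, 274, 272, 276, 273, 276]  (not all equal)
t=4: [271, 271, 271, 271, 271, 271, 271]  (all equal)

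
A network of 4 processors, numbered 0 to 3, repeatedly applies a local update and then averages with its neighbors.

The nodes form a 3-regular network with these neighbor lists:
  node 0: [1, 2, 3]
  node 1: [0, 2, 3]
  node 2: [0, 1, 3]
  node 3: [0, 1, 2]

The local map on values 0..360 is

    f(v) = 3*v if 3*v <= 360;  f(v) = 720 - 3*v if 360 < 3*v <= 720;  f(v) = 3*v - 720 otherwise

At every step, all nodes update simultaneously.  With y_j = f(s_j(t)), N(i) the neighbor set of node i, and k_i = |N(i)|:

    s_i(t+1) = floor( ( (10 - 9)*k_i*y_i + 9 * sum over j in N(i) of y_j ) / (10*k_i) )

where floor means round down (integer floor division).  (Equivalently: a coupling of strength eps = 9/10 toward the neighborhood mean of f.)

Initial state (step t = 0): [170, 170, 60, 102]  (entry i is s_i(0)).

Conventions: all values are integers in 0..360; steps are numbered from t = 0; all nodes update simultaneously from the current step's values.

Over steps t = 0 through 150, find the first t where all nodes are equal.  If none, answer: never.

Answer: 8
Key observation: Synchronization is absorbing here: once all nodes are equal they stay equal, and step 8 is the first all-equal step.

Derivation:
t=0: [170, 170, 60, 102]  (not all equal)
t=1: [229, 229, 235, 210]  (not all equal)
t=2: [44, 44, 48, 33]  (not all equal)
t=3: [125, 125, 123, 132]  (not all equal)
t=4: [340, 340, 339, 344]  (not all equal)
t=5: [302, 302, 303, 300]  (not all equal)
t=6: [185, 185, 184, 186]  (not all equal)
t=7: [165, 165, 164, 165]  (not all equal)
t=8: [225, 225, 225, 225]  (all equal)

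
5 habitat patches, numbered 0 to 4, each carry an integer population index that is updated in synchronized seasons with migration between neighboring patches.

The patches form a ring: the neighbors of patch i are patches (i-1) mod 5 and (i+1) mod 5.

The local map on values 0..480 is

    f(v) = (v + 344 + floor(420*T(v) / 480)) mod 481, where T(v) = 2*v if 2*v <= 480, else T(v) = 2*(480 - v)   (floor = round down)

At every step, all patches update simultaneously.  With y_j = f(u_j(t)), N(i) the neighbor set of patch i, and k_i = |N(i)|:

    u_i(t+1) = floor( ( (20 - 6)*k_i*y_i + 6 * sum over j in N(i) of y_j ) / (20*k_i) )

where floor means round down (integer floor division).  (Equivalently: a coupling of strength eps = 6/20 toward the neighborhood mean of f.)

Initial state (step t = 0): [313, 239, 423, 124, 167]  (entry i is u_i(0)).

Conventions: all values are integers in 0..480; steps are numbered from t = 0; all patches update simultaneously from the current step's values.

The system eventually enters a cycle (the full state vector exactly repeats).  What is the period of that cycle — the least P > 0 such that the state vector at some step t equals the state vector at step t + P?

Simulating step by step:
t=0: [313, 239, 423, 124, 167]
t=1: [381, 155, 305, 248, 326]
t=2: [403, 335, 380, 165, 388]
t=3: [409, 438, 407, 345, 395]
t=4: [394, 380, 400, 431, 410]
t=5: [406, 414, 401, 385, 394]
t=6: [398, 394, 402, 411, 406]
t=7: [403, 405, 400, 395, 398]
t=8: [400, 399, 402, 405, 403]
t=9: [402, 402, 401, 399, 400]
t=10: [401, 401, 402, 402, 402]
t=11: [401, 401, 401, 401, 401]
t=12: [402, 402, 402, 402, 402]
t=13: [401, 401, 401, 401, 401]

Answer: 2
Key observation: The state at step 11, [401, 401, 401, 401, 401], reappears at step 13 — and no state repeats earlier — so the cycle the system enters has period 2.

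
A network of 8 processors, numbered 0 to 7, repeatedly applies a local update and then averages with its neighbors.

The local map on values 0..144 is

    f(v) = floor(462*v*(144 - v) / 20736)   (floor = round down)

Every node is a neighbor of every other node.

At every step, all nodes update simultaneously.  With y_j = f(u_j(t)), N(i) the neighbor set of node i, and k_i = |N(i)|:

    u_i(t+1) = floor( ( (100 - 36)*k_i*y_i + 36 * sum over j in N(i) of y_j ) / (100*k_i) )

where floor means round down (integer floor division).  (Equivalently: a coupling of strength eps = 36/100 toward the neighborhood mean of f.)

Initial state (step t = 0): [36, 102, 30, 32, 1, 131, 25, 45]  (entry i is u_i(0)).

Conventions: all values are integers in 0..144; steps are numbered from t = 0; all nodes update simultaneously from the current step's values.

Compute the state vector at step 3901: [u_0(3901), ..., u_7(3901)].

Answer: [74, 74, 74, 74, 74, 74, 74, 74]
Key observation: The state at step 12, [115, 115, 115, 115, 115, 115, 115, 115], reappears at step 14: the system is in a cycle of period 2 from step 12 on.  Therefore the state at step 3901 equals the state at step 12 + ((3901 - 12) mod 2) = 13, which is [74, 74, 74, 74, 74, 74, 74, 74].

Derivation:
t=0: [36, 102, 30, 32, 1, 131, 25, 45]
t=1: [78, 83, 72, 74, 29, 49, 66, 86]
t=2: [111, 110, 111, 111, 87, 104, 111, 109]
t=3: [83, 84, 83, 83, 100, 89, 83, 85]
t=4: [111, 111, 111, 111, 102, 109, 111, 110]
t=5: [81, 81, 81, 81, 90, 83, 81, 83]
t=6: [112, 112, 112, 112, 109, 112, 112, 112]
t=7: [79, 79, 79, 79, 82, 79, 79, 79]
t=8: [113, 113, 113, 113, 113, 113, 113, 113]
t=9: [78, 78, 78, 78, 78, 78, 78, 78]
t=10: [114, 114, 114, 114, 114, 114, 114, 114]
t=11: [76, 76, 76, 76, 76, 76, 76, 76]
t=12: [115, 115, 115, 115, 115, 115, 115, 115]
t=13: [74, 74, 74, 74, 74, 74, 74, 74]
t=14: [115, 115, 115, 115, 115, 115, 115, 115]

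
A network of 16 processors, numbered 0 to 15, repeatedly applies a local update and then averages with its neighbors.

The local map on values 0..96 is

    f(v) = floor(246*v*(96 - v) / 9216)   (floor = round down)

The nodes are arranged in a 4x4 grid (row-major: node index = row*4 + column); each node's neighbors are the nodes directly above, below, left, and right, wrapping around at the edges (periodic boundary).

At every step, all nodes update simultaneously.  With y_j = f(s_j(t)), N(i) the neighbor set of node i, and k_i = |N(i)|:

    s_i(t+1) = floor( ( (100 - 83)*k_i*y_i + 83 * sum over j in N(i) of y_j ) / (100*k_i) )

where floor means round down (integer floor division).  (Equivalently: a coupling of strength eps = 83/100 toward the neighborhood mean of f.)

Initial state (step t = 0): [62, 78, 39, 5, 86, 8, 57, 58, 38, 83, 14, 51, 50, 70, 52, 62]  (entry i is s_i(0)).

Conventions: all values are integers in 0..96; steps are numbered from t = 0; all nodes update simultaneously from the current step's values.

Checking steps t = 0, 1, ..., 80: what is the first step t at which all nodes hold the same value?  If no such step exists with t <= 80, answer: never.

Answer: 5
Key observation: Synchronization is absorbing here: once all nodes are equal they stay equal, and step 5 is the first all-equal step.

Derivation:
t=0: [62, 78, 39, 5, 86, 8, 57, 58, 38, 83, 14, 51, 50, 70, 52, 62]  (not all equal)
t=1: [36, 43, 45, 49, 43, 33, 44, 41, 45, 36, 48, 52, 55, 46, 50, 49]  (not all equal)
t=2: [59, 58, 60, 59, 58, 58, 59, 60, 59, 59, 60, 60, 60, 59, 61, 60]  (not all equal)
t=3: [57, 57, 57, 57, 57, 58, 57, 57, 57, 57, 57, 57, 57, 57, 57, 57]  (not all equal)
t=4: [59, 58, 59, 59, 58, 58, 58, 59, 59, 58, 59, 59, 59, 59, 59, 59]  (not all equal)
t=5: [58, 58, 58, 58, 58, 58, 58, 58, 58, 58, 58, 58, 58, 58, 58, 58]  (all equal)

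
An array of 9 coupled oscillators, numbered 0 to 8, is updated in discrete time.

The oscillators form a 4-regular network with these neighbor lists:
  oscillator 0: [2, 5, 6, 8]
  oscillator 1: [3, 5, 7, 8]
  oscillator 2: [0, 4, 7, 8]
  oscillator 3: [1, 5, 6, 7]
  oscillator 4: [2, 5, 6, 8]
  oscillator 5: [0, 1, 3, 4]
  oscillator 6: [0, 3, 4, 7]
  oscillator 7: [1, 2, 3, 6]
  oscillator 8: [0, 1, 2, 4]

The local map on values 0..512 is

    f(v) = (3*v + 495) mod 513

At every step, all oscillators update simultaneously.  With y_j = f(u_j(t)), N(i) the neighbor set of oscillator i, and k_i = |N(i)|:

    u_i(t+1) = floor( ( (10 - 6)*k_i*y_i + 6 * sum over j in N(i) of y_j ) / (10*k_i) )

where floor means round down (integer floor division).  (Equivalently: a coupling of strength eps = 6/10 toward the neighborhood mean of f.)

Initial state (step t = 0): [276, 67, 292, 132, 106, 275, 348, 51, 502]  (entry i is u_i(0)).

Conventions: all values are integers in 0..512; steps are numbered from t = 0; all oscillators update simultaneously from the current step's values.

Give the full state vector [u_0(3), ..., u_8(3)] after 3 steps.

Answer: [341, 133, 268, 228, 345, 311, 349, 193, 206]

Derivation:
t=0: [276, 67, 292, 132, 106, 275, 348, 51, 502]
t=1: [283, 263, 317, 243, 285, 291, 166, 189, 353]
t=2: [315, 191, 271, 246, 318, 301, 323, 217, 204]
t=3: [341, 133, 268, 228, 345, 311, 349, 193, 206]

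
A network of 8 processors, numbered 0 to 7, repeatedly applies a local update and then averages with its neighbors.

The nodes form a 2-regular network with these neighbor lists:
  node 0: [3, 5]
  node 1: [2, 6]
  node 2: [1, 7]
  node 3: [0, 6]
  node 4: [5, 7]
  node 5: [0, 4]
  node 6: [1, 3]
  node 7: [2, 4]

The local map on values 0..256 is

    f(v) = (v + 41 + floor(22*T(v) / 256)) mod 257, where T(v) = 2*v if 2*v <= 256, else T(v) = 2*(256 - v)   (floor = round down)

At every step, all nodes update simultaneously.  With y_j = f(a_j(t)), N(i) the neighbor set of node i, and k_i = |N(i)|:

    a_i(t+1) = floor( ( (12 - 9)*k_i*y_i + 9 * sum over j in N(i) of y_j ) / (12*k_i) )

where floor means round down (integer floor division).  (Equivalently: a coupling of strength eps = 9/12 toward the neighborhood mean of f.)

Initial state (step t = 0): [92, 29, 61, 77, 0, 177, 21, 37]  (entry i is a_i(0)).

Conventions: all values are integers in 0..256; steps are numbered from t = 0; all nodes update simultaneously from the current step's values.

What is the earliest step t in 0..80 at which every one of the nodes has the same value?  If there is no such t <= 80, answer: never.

Answer: 29
Key observation: Synchronization is absorbing here: once all nodes are equal they stay equal, and step 29 is the first all-equal step.

Derivation:
t=0: [92, 29, 61, 77, 0, 177, 21, 37]  (not all equal)
t=1: [172, 84, 87, 112, 128, 128, 93, 78]  (not all equal)
t=2: [192, 143, 137, 184, 168, 204, 153, 157]  (not all equal)
t=3: [244, 204, 206, 229, 231, 238, 217, 212]  (not all equal)
t=4: [23, 161, 159, 18, 15, 24, 103, 103]  (not all equal)
t=5: [65, 195, 196, 101, 100, 64, 145, 143]  (not all equal)
t=6: [132, 231, 230, 160, 159, 132, 203, 202]  (not all equal)
t=7: [202, 106, 106, 221, 221, 202, 151, 150]  (not all equal)
t=8: [161, 181, 181, 176, 175, 161, 118, 118]  (not all equal)
t=9: [222, 213, 213, 206, 206, 222, 218, 218]  (not all equal)
t=10: [102, 5, 5, 70, 70, 102, 99, 99]  (not all equal)
t=11: [146, 87, 87, 149, 149, 146, 102, 102]  (not all equal)
t=12: [206, 148, 148, 188, 188, 206, 171, 171]  (not all equal)
t=13: [249, 214, 214, 240, 240, 249, 224, 224]  (not all equal)
t=14: [31, 8, 8, 24, 24, 31, 14, 14]  (not all equal)
t=15: [74, 52, 52, 67, 67, 74, 58, 58]  (not all equal)
t=16: [124, 103, 103, 117, 117, 124, 109, 109]  (not all equal)
t=17: [183, 163, 163, 177, 177, 183, 169, 169]  (not all equal)
t=18: [234, 220, 220, 230, 230, 234, 224, 224]  (not all equal)
t=19: [19, 11, 11, 17, 17, 19, 13, 13]  (not all equal)
t=20: [61, 54, 54, 59, 59, 61, 56, 56]  (not all equal)
t=21: [111, 104, 104, 109, 109, 111, 106, 106]  (not all equal)
t=22: [169, 163, 163, 168, 168, 169, 165, 165]  (not all equal)
t=23: [224, 219, 219, 222, 222, 224, 221, 221]  (not all equal)
t=24: [12, 9, 9, 11, 11, 12, 10, 10]  (not all equal)
t=25: [54, 51, 51, 53, 53, 54, 52, 52]  (not all equal)
t=26: [103, 100, 100, 102, 102, 103, 101, 101]  (not all equal)
t=27: [160, 158, 158, 160, 160, 160, 159, 159]  (not all equal)
t=28: [217, 215, 215, 216, 216, 217, 216, 216]  (not all equal)
t=29: [6, 6, 6, 6, 6, 6, 6, 6]  (all equal)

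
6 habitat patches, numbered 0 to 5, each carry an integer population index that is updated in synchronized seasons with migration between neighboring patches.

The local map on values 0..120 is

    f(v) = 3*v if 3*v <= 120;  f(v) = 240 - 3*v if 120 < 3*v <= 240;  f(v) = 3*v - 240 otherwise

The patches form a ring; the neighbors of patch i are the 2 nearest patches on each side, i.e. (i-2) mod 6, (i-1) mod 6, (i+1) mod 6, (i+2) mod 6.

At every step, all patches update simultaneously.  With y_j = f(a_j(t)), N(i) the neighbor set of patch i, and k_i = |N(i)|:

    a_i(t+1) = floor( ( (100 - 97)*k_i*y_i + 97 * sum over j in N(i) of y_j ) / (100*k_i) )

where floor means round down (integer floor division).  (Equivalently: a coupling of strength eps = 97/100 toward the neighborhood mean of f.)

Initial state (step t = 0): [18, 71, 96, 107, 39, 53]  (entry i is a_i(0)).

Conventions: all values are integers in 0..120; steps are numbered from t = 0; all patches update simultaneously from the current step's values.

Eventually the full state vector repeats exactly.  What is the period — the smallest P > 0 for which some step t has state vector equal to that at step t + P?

Answer: 2
Key observation: The state at step 77, [84, 95, 95, 84, 95, 95], reappears at step 79 — and no state repeats earlier — so the cycle the system enters has period 2.

Derivation:
t=0: [18, 71, 96, 107, 39, 53]
t=1: [67, 64, 69, 68, 67, 70]
t=2: [37, 34, 40, 37, 34, 40]
t=3: [111, 115, 106, 111, 115, 106]
t=4: [91, 86, 98, 91, 86, 98]
t=5: [35, 42, 26, 35, 42, 26]
t=6: [96, 92, 108, 96, 92, 108]
t=7: [59, 65, 43, 59, 65, 43]
t=8: [77, 85, 55, 77, 85, 55]
t=9: [43, 41, 13, 43, 41, 13]
t=10: [78, 76, 111, 78, 76, 111]
t=11: [51, 48, 11, 51, 48, 11]
t=12: [65, 61, 89, 65, 61, 89]
t=13: [42, 36, 50, 42, 36, 50]
t=14: [99, 102, 110, 99, 102, 110]
t=15: [77, 73, 62, 77, 73, 62]
t=16: [36, 31, 16, 36, 31, 16]
t=17: [71, 78, 98, 71, 78, 98]
t=18: [29, 39, 17, 29, 39, 17]
t=19: [84, 70, 100, 84, 70, 100]
t=20: [44, 35, 22, 44, 35, 22]
t=21: [86, 87, 105, 86, 87, 105]
t=22: [47, 45, 21, 47, 45, 21]
t=23: [84, 81, 100, 84, 81, 100]
t=24: [30, 35, 9, 30, 35, 9]
t=25: [66, 59, 95, 66, 59, 95]
t=26: [53, 44, 52, 53, 44, 52]
t=27: [95, 83, 94, 95, 83, 94]
t=28: [26, 42, 27, 26, 42, 27]
t=29: [96, 80, 95, 96, 80, 95]
t=30: [23, 45, 24, 23, 45, 24]
t=31: [87, 71, 86, 87, 71, 86]
t=32: [22, 19, 23, 22, 19, 23]
t=33: [63, 67, 61, 63, 67, 61]
t=34: [48, 53, 45, 48, 53, 45]
t=35: [93, 99, 88, 93, 99, 88]
t=36: [40, 32, 47, 40, 32, 47]
t=37: [98, 109, 107, 98, 109, 107]
t=38: [83, 68, 70, 83, 68, 70]
t=39: [32, 19, 22, 32, 19, 22]
t=40: [62, 80, 76, 62, 80, 76]
t=41: [7, 32, 26, 7, 32, 26]
t=42: [85, 50, 59, 85, 50, 59]
t=43: [74, 40, 52, 74, 40, 52]
t=44: [99, 53, 69, 99, 53, 69]
t=45: [57, 46, 67, 57, 46, 67]
t=46: [70, 55, 84, 70, 55, 84]
t=47: [43, 22, 51, 43, 22, 51]
t=48: [77, 98, 88, 77, 98, 88]
t=49: [38, 17, 31, 38, 17, 31]
t=50: [73, 101, 82, 73, 101, 82]
t=51: [34, 14, 40, 34, 14, 40]
t=52: [81, 108, 73, 81, 108, 73]
t=53: [51, 14, 42, 51, 14, 42]
t=54: [78, 98, 65, 78, 98, 65]
t=55: [48, 26, 30, 48, 26, 30]
t=56: [84, 92, 87, 84, 92, 87]
t=57: [28, 17, 23, 28, 17, 23]
t=58: [60, 75, 67, 60, 75, 67]
t=59: [27, 48, 37, 27, 48, 37]
t=60: [102, 96, 89, 102, 96, 89]
t=61: [38, 46, 56, 38, 46, 56]
t=62: [87, 93, 106, 87, 93, 106]
t=63: [57, 49, 31, 57, 49, 31]
t=64: [92, 81, 81, 92, 81, 81]
t=65: [3, 19, 19, 3, 19, 19]
t=66: [55, 33, 33, 55, 33, 33]
t=67: [98, 87, 87, 98, 87, 87]
t=68: [21, 37, 37, 21, 37, 37]
t=69: [109, 87, 87, 109, 87, 87]
t=70: [22, 53, 53, 22, 53, 53]
t=71: [80, 73, 73, 80, 73, 73]
t=72: [20, 10, 10, 20, 10, 10]
t=73: [30, 44, 44, 30, 44, 44]
t=74: [107, 99, 99, 107, 99, 99]
t=75: [57, 68, 68, 57, 68, 68]
t=76: [36, 52, 52, 36, 52, 52]
t=77: [84, 95, 95, 84, 95, 95]
t=78: [44, 28, 28, 44, 28, 28]
t=79: [84, 95, 95, 84, 95, 95]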